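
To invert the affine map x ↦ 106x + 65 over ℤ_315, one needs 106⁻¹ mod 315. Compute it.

Apply the Euclidean algorithm to 315 and 106:
315 = 2×106 + 103
106 = 1×103 + 3
103 = 34×3 + 1
3 = 3×1 + 0
Since gcd(106, 315) = 1, back-substitute to write 1 as a combination:
1 = 103 − 34·3
1 = −34·106 + 35·103
1 = 35·315 − 104·106
Thus 106·(-104) ≡ 1 (mod 315); reducing, -104 mod 315 = 211.

211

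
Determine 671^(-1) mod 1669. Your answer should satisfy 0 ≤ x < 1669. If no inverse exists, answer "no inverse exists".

393

Extended Euclidean algorithm:
1669 = 2*671 + 327
671 = 2*327 + 17
327 = 19*17 + 4
17 = 4*4 + 1
4 = 4*1 + 0
Since gcd(671, 1669) = 1, back-substitute to write 1 as a combination:
1 = 17 − 4·4
1 = −4·327 + 77·17
1 = 77·671 − 158·327
1 = −158·1669 + 393·671
So 671·393 ≡ 1 (mod 1669).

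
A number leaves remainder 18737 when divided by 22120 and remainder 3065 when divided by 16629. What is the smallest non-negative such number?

119864897

Write x = 18737 + 22120·k. Then 22120·k ≡ 3065 − 18737 ≡ 957 (mod 16629).
Need 22120⁻¹ mod 16629. Extended Euclid on (16629, 5491):
16629 = 3*5491 + 156
5491 = 35*156 + 31
156 = 5*31 + 1
31 = 31*1 + 0
Back-substitute:
1 = 156 − 5·31
1 = −5·5491 + 176·156
1 = 176·16629 − 533·5491
22120⁻¹ ≡ 16096 (mod 16629), so k ≡ 16096·957 ≡ 5418 (mod 16629).
x = 18737 + 22120·5418 = 119864897.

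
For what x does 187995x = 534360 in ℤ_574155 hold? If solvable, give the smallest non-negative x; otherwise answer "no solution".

20731

First find gcd(187995, 574155):
574155 = 3*187995 + 10170
187995 = 18*10170 + 4935
10170 = 2*4935 + 300
4935 = 16*300 + 135
300 = 2*135 + 30
135 = 4*30 + 15
30 = 2*15 + 0
gcd = 15 and 15 | 534360, so solutions exist. Divide through by 15: 12533x ≡ 35624 (mod 38277).
Now find 12533⁻¹ mod 38277:
38277 = 3×12533 + 678
12533 = 18×678 + 329
678 = 2×329 + 20
329 = 16×20 + 9
20 = 2×9 + 2
9 = 4×2 + 1
2 = 2×1 + 0
Back-substitute:
1 = 9 − 4·2
1 = −4·20 + 9·9
1 = 9·329 − 148·20
1 = −148·678 + 305·329
1 = 305·12533 − 5638·678
1 = −5638·38277 + 17219·12533
So 12533⁻¹ ≡ 17219 (mod 38277).
Then x ≡ 17219·35624 ≡ 20731 (mod 38277); the smallest non-negative solution is x = 20731.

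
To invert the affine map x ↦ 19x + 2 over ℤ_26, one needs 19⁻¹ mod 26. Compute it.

gcd(26, 19) by repeated division:
26 = 1·19 + 7
19 = 2·7 + 5
7 = 1·5 + 2
5 = 2·2 + 1
2 = 2·1 + 0
Since gcd(19, 26) = 1, back-substitute to write 1 as a combination:
1 = 5 − 2·2
1 = −2·7 + 3·5
1 = 3·19 − 8·7
1 = −8·26 + 11·19
So 19·11 ≡ 1 (mod 26).

11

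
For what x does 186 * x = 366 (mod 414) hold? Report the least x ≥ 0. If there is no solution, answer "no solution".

22

First find gcd(186, 414):
414 = 2·186 + 42
186 = 4·42 + 18
42 = 2·18 + 6
18 = 3·6 + 0
gcd = 6 and 6 | 366, so solutions exist. Divide through by 6: 31x ≡ 61 (mod 69).
Now find 31⁻¹ mod 69:
69 = 2×31 + 7
31 = 4×7 + 3
7 = 2×3 + 1
3 = 3×1 + 0
Back-substitute:
1 = 7 − 2·3
1 = −2·31 + 9·7
1 = 9·69 − 20·31
So 31·(-20) ≡ 1 (mod 69), i.e. 31⁻¹ ≡ 49.
Then x ≡ 49·61 ≡ 22 (mod 69); the smallest non-negative solution is x = 22.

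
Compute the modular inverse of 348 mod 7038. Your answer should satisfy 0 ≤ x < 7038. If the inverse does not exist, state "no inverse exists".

Euclidean algorithm on 7038, 348:
7038 = 20·348 + 78
348 = 4·78 + 36
78 = 2·36 + 6
36 = 6·6 + 0
gcd(348, 7038) = 6 ≠ 1, so 348 has no multiplicative inverse modulo 7038.

no inverse exists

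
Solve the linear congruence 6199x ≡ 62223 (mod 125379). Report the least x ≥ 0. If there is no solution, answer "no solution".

First find gcd(6199, 125379):
125379 = 20·6199 + 1399
6199 = 4·1399 + 603
1399 = 2·603 + 193
603 = 3·193 + 24
193 = 8·24 + 1
24 = 24·1 + 0
gcd = 1, so a unique solution mod 125379 exists.
Back-substitute for the Bézout coefficients:
1 = 193 − 8·24
1 = −8·603 + 25·193
1 = 25·1399 − 58·603
1 = −58·6199 + 257·1399
1 = 257·125379 − 5198·6199
So 6199·(-5198) ≡ 1 (mod 125379), giving 6199⁻¹ ≡ 120181.
x ≡ 6199⁻¹·62223 ≡ 120181·62223 ≡ 42666 (mod 125379).

42666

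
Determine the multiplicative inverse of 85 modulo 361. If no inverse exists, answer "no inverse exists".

Extended Euclidean algorithm:
361 = 4·85 + 21
85 = 4·21 + 1
21 = 21·1 + 0
Since gcd(85, 361) = 1, back-substitute to write 1 as a combination:
1 = 85 − 4·21
1 = −4·361 + 17·85
So 85·17 ≡ 1 (mod 361).

17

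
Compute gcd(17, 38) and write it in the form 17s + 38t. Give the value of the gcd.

1

Euclidean algorithm:
38 = 2×17 + 4
17 = 4×4 + 1
4 = 4×1 + 0
gcd(17, 38) = 1.
Working backward:
1 = 17 − 4·4
1 = −4·38 + 9·17
So 1 = (-4)·38 + (9)·17.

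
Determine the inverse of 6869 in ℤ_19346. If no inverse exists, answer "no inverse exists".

Apply the Euclidean algorithm to 19346 and 6869:
19346 = 2*6869 + 5608
6869 = 1*5608 + 1261
5608 = 4*1261 + 564
1261 = 2*564 + 133
564 = 4*133 + 32
133 = 4*32 + 5
32 = 6*5 + 2
5 = 2*2 + 1
2 = 2*1 + 0
The gcd is 1. Working backward:
1 = 5 − 2·2
1 = −2·32 + 13·5
1 = 13·133 − 54·32
1 = −54·564 + 229·133
1 = 229·1261 − 512·564
1 = −512·5608 + 2277·1261
1 = 2277·6869 − 2789·5608
1 = −2789·19346 + 7855·6869
So 6869·7855 ≡ 1 (mod 19346).

7855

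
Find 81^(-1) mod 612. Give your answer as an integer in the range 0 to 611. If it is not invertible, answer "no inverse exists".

no inverse exists

Compute gcd(81, 612):
612 = 7*81 + 45
81 = 1*45 + 36
45 = 1*36 + 9
36 = 4*9 + 0
The gcd is 9, not 1, hence no inverse exists.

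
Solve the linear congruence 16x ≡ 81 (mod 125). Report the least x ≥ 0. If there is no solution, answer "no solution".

91

First find gcd(16, 125):
125 = 7×16 + 13
16 = 1×13 + 3
13 = 4×3 + 1
3 = 3×1 + 0
gcd = 1, so a unique solution mod 125 exists.
Back-substitute for the Bézout coefficients:
1 = 13 − 4·3
1 = −4·16 + 5·13
1 = 5·125 − 39·16
So 16·(-39) ≡ 1 (mod 125), giving 16⁻¹ ≡ 86.
x ≡ 16⁻¹·81 ≡ 86·81 ≡ 91 (mod 125).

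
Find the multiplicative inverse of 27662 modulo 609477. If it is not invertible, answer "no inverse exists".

320426

gcd(609477, 27662) by repeated division:
609477 = 22·27662 + 913
27662 = 30·913 + 272
913 = 3·272 + 97
272 = 2·97 + 78
97 = 1·78 + 19
78 = 4·19 + 2
19 = 9·2 + 1
2 = 2·1 + 0
Since gcd(27662, 609477) = 1, back-substitute to write 1 as a combination:
1 = 19 − 9·2
1 = −9·78 + 37·19
1 = 37·97 − 46·78
1 = −46·272 + 129·97
1 = 129·913 − 433·272
1 = −433·27662 + 13119·913
1 = 13119·609477 − 289051·27662
So 27662·(-289051) ≡ 1 (mod 609477), and -289051 ≡ 320426 (mod 609477).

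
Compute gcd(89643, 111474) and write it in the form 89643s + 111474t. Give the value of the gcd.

Euclidean algorithm:
111474 = 1×89643 + 21831
89643 = 4×21831 + 2319
21831 = 9×2319 + 960
2319 = 2×960 + 399
960 = 2×399 + 162
399 = 2×162 + 75
162 = 2×75 + 12
75 = 6×12 + 3
12 = 4×3 + 0
gcd(89643, 111474) = 3.
Working backward:
3 = 75 − 6·12
3 = −6·162 + 13·75
3 = 13·399 − 32·162
3 = −32·960 + 77·399
3 = 77·2319 − 186·960
3 = −186·21831 + 1751·2319
3 = 1751·89643 − 7190·21831
3 = −7190·111474 + 8941·89643
So 3 = (-7190)·111474 + (8941)·89643.

3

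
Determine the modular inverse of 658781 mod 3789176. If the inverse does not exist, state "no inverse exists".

Extended Euclidean algorithm:
3789176 = 5·658781 + 495271
658781 = 1·495271 + 163510
495271 = 3·163510 + 4741
163510 = 34·4741 + 2316
4741 = 2·2316 + 109
2316 = 21·109 + 27
109 = 4·27 + 1
27 = 27·1 + 0
gcd = 1, so the inverse exists. Back-substitute:
1 = 109 − 4·27
1 = −4·2316 + 85·109
1 = 85·4741 − 174·2316
1 = −174·163510 + 6001·4741
1 = 6001·495271 − 18177·163510
1 = −18177·658781 + 24178·495271
1 = 24178·3789176 − 139067·658781
So 658781·(-139067) ≡ 1 (mod 3789176), and -139067 ≡ 3650109 (mod 3789176).

3650109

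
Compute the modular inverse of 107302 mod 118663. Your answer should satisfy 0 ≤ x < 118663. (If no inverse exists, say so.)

115070

Run Euclid on (118663, 107302):
118663 = 1·107302 + 11361
107302 = 9·11361 + 5053
11361 = 2·5053 + 1255
5053 = 4·1255 + 33
1255 = 38·33 + 1
33 = 33·1 + 0
The gcd is 1. Working backward:
1 = 1255 − 38·33
1 = −38·5053 + 153·1255
1 = 153·11361 − 344·5053
1 = −344·107302 + 3249·11361
1 = 3249·118663 − 3593·107302
So 107302·(-3593) ≡ 1 (mod 118663), and -3593 ≡ 115070 (mod 118663).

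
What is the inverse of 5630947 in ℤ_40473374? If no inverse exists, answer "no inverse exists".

5596325

Run Euclid on (40473374, 5630947):
40473374 = 7*5630947 + 1056745
5630947 = 5*1056745 + 347222
1056745 = 3*347222 + 15079
347222 = 23*15079 + 405
15079 = 37*405 + 94
405 = 4*94 + 29
94 = 3*29 + 7
29 = 4*7 + 1
7 = 7*1 + 0
Since gcd(5630947, 40473374) = 1, back-substitute to write 1 as a combination:
1 = 29 − 4·7
1 = −4·94 + 13·29
1 = 13·405 − 56·94
1 = −56·15079 + 2085·405
1 = 2085·347222 − 48011·15079
1 = −48011·1056745 + 146118·347222
1 = 146118·5630947 − 778601·1056745
1 = −778601·40473374 + 5596325·5630947
So 5630947·5596325 ≡ 1 (mod 40473374).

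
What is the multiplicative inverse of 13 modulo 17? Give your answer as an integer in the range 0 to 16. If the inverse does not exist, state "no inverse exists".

4

gcd(17, 13) by repeated division:
17 = 1·13 + 4
13 = 3·4 + 1
4 = 4·1 + 0
The gcd is 1. Working backward:
1 = 13 − 3·4
1 = −3·17 + 4·13
So 13·4 ≡ 1 (mod 17).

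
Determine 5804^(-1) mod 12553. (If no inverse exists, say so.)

1780

gcd(12553, 5804) by repeated division:
12553 = 2×5804 + 945
5804 = 6×945 + 134
945 = 7×134 + 7
134 = 19×7 + 1
7 = 7×1 + 0
gcd = 1, so the inverse exists. Back-substitute:
1 = 134 − 19·7
1 = −19·945 + 134·134
1 = 134·5804 − 823·945
1 = −823·12553 + 1780·5804
So 5804·1780 ≡ 1 (mod 12553).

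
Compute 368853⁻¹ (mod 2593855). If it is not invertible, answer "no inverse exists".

gcd(2593855, 368853) by repeated division:
2593855 = 7*368853 + 11884
368853 = 31*11884 + 449
11884 = 26*449 + 210
449 = 2*210 + 29
210 = 7*29 + 7
29 = 4*7 + 1
7 = 7*1 + 0
Since gcd(368853, 2593855) = 1, back-substitute to write 1 as a combination:
1 = 29 − 4·7
1 = −4·210 + 29·29
1 = 29·449 − 62·210
1 = −62·11884 + 1641·449
1 = 1641·368853 − 50933·11884
1 = −50933·2593855 + 358172·368853
So 368853·358172 ≡ 1 (mod 2593855).

358172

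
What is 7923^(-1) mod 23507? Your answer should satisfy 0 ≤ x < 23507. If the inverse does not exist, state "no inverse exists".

gcd(23507, 7923) by repeated division:
23507 = 2*7923 + 7661
7923 = 1*7661 + 262
7661 = 29*262 + 63
262 = 4*63 + 10
63 = 6*10 + 3
10 = 3*3 + 1
3 = 3*1 + 0
gcd = 1, so the inverse exists. Back-substitute:
1 = 10 − 3·3
1 = −3·63 + 19·10
1 = 19·262 − 79·63
1 = −79·7661 + 2310·262
1 = 2310·7923 − 2389·7661
1 = −2389·23507 + 7088·7923
So 7923·7088 ≡ 1 (mod 23507).

7088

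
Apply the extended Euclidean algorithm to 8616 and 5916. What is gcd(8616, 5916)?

Repeated division:
8616 = 1*5916 + 2700
5916 = 2*2700 + 516
2700 = 5*516 + 120
516 = 4*120 + 36
120 = 3*36 + 12
36 = 3*12 + 0
gcd(8616, 5916) = 12.
Back-substituting:
12 = 120 − 3·36
12 = −3·516 + 13·120
12 = 13·2700 − 68·516
12 = −68·5916 + 149·2700
12 = 149·8616 − 217·5916
So 12 = (149)·8616 + (-217)·5916.

12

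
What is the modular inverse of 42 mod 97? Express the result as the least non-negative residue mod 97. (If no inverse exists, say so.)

gcd(97, 42) by repeated division:
97 = 2*42 + 13
42 = 3*13 + 3
13 = 4*3 + 1
3 = 3*1 + 0
Since gcd(42, 97) = 1, back-substitute to write 1 as a combination:
1 = 13 − 4·3
1 = −4·42 + 13·13
1 = 13·97 − 30·42
Thus 42·(-30) ≡ 1 (mod 97); reducing, -30 mod 97 = 67.

67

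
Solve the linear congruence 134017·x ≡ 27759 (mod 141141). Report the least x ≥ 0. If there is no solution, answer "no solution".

gcd(134017, 141141):
141141 = 1×134017 + 7124
134017 = 18×7124 + 5785
7124 = 1×5785 + 1339
5785 = 4×1339 + 429
1339 = 3×429 + 52
429 = 8×52 + 13
52 = 4×13 + 0
gcd = 13, but 13 ∤ 27759, so the congruence has no solution.

no solution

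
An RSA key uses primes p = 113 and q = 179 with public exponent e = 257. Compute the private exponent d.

φ(n) = (p−1)(q−1) = 112·178 = 19936.
Need d with 257·d ≡ 1 (mod 19936). Apply the extended Euclidean algorithm:
19936 = 77*257 + 147
257 = 1*147 + 110
147 = 1*110 + 37
110 = 2*37 + 36
37 = 1*36 + 1
36 = 36*1 + 0
Back-substitute:
1 = 37 − 36
1 = −110 + 3·37
1 = 3·147 − 4·110
1 = −4·257 + 7·147
1 = 7·19936 − 543·257
So 257·(-543) ≡ 1 (mod 19936), hence d ≡ -543 ≡ 19393 (mod 19936).

19393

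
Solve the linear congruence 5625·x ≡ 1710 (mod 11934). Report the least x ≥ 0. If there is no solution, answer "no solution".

First find gcd(5625, 11934):
11934 = 2·5625 + 684
5625 = 8·684 + 153
684 = 4·153 + 72
153 = 2·72 + 9
72 = 8·9 + 0
gcd = 9 and 9 | 1710, so solutions exist. Divide through by 9: 625x ≡ 190 (mod 1326).
Now find 625⁻¹ mod 1326:
1326 = 2*625 + 76
625 = 8*76 + 17
76 = 4*17 + 8
17 = 2*8 + 1
8 = 8*1 + 0
Back-substitute:
1 = 17 − 2·8
1 = −2·76 + 9·17
1 = 9·625 − 74·76
1 = −74·1326 + 157·625
So 625⁻¹ ≡ 157 (mod 1326).
Then x ≡ 157·190 ≡ 658 (mod 1326); the smallest non-negative solution is x = 658.

658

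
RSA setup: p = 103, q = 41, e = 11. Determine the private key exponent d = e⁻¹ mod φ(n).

371

φ(n) = (p−1)(q−1) = 102·40 = 4080.
Need d with 11·d ≡ 1 (mod 4080). Apply the extended Euclidean algorithm:
4080 = 370*11 + 10
11 = 1*10 + 1
10 = 10*1 + 0
Back-substitute:
1 = 11 − 10
1 = −4080 + 371·11
So 11·371 ≡ 1 (mod 4080), hence d = 371.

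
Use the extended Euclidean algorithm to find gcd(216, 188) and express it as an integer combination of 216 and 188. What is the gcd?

4

Euclidean algorithm:
216 = 1*188 + 28
188 = 6*28 + 20
28 = 1*20 + 8
20 = 2*8 + 4
8 = 2*4 + 0
gcd(216, 188) = 4.
Working backward:
4 = 20 − 2·8
4 = −2·28 + 3·20
4 = 3·188 − 20·28
4 = −20·216 + 23·188
So 4 = (-20)·216 + (23)·188.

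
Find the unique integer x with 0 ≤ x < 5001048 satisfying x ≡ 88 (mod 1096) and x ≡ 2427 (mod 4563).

Write x = 88 + 1096·k. Then 1096·k ≡ 2427 − 88 ≡ 2339 (mod 4563).
Need 1096⁻¹ mod 4563. Extended Euclid on (4563, 1096):
4563 = 4×1096 + 179
1096 = 6×179 + 22
179 = 8×22 + 3
22 = 7×3 + 1
3 = 3×1 + 0
Back-substitute:
1 = 22 − 7·3
1 = −7·179 + 57·22
1 = 57·1096 − 349·179
1 = −349·4563 + 1453·1096
1096⁻¹ ≡ 1453 (mod 4563), so k ≡ 1453·2339 ≡ 3695 (mod 4563).
x = 88 + 1096·3695 = 4049808.

4049808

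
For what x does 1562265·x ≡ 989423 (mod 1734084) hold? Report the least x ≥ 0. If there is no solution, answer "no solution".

gcd(1562265, 1734084):
1734084 = 1·1562265 + 171819
1562265 = 9·171819 + 15894
171819 = 10·15894 + 12879
15894 = 1·12879 + 3015
12879 = 4·3015 + 819
3015 = 3·819 + 558
819 = 1·558 + 261
558 = 2·261 + 36
261 = 7·36 + 9
36 = 4·9 + 0
gcd = 9, but 9 ∤ 989423, so the congruence has no solution.

no solution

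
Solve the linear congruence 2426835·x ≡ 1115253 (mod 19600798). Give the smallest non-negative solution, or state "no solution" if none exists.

First find gcd(2426835, 19600798):
19600798 = 8·2426835 + 186118
2426835 = 13·186118 + 7301
186118 = 25·7301 + 3593
7301 = 2·3593 + 115
3593 = 31·115 + 28
115 = 4·28 + 3
28 = 9·3 + 1
3 = 3·1 + 0
gcd = 1, so a unique solution mod 19600798 exists.
Back-substitute for the Bézout coefficients:
1 = 28 − 9·3
1 = −9·115 + 37·28
1 = 37·3593 − 1156·115
1 = −1156·7301 + 2349·3593
1 = 2349·186118 − 59881·7301
1 = −59881·2426835 + 780802·186118
1 = 780802·19600798 − 6306297·2426835
So 2426835·(-6306297) ≡ 1 (mod 19600798), giving 2426835⁻¹ ≡ 13294501.
x ≡ 2426835⁻¹·1115253 ≡ 13294501·1115253 ≡ 2488623 (mod 19600798).

2488623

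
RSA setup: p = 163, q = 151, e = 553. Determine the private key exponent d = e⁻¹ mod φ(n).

5317

φ(n) = (p−1)(q−1) = 162·150 = 24300.
Need d with 553·d ≡ 1 (mod 24300). Apply the extended Euclidean algorithm:
24300 = 43×553 + 521
553 = 1×521 + 32
521 = 16×32 + 9
32 = 3×9 + 5
9 = 1×5 + 4
5 = 1×4 + 1
4 = 4×1 + 0
Back-substitute:
1 = 5 − 4
1 = −9 + 2·5
1 = 2·32 − 7·9
1 = −7·521 + 114·32
1 = 114·553 − 121·521
1 = −121·24300 + 5317·553
So 553·5317 ≡ 1 (mod 24300), hence d = 5317.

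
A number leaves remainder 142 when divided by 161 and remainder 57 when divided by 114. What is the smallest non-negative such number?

Write x = 142 + 161·k. Then 161·k ≡ 57 − 142 ≡ 29 (mod 114).
Need 161⁻¹ mod 114. Extended Euclid on (114, 47):
114 = 2*47 + 20
47 = 2*20 + 7
20 = 2*7 + 6
7 = 1*6 + 1
6 = 6*1 + 0
Back-substitute:
1 = 7 − 6
1 = −20 + 3·7
1 = 3·47 − 7·20
1 = −7·114 + 17·47
161⁻¹ ≡ 17 (mod 114), so k ≡ 17·29 ≡ 37 (mod 114).
x = 142 + 161·37 = 6099.

6099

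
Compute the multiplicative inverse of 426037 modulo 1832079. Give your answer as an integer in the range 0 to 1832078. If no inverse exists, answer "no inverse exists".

Apply the Euclidean algorithm to 1832079 and 426037:
1832079 = 4×426037 + 127931
426037 = 3×127931 + 42244
127931 = 3×42244 + 1199
42244 = 35×1199 + 279
1199 = 4×279 + 83
279 = 3×83 + 30
83 = 2×30 + 23
30 = 1×23 + 7
23 = 3×7 + 2
7 = 3×2 + 1
2 = 2×1 + 0
Since gcd(426037, 1832079) = 1, back-substitute to write 1 as a combination:
1 = 7 − 3·2
1 = −3·23 + 10·7
1 = 10·30 − 13·23
1 = −13·83 + 36·30
1 = 36·279 − 121·83
1 = −121·1199 + 520·279
1 = 520·42244 − 18321·1199
1 = −18321·127931 + 55483·42244
1 = 55483·426037 − 184770·127931
1 = −184770·1832079 + 794563·426037
So 426037·794563 ≡ 1 (mod 1832079).

794563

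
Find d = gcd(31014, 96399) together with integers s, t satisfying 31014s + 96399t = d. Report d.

Repeated division:
96399 = 3×31014 + 3357
31014 = 9×3357 + 801
3357 = 4×801 + 153
801 = 5×153 + 36
153 = 4×36 + 9
36 = 4×9 + 0
gcd(31014, 96399) = 9.
Back-substituting:
9 = 153 − 4·36
9 = −4·801 + 21·153
9 = 21·3357 − 88·801
9 = −88·31014 + 813·3357
9 = 813·96399 − 2527·31014
So 9 = (813)·96399 + (-2527)·31014.

9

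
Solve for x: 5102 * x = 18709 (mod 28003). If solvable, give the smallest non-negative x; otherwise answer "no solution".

First find gcd(5102, 28003):
28003 = 5×5102 + 2493
5102 = 2×2493 + 116
2493 = 21×116 + 57
116 = 2×57 + 2
57 = 28×2 + 1
2 = 2×1 + 0
gcd = 1, so a unique solution mod 28003 exists.
Back-substitute for the Bézout coefficients:
1 = 57 − 28·2
1 = −28·116 + 57·57
1 = 57·2493 − 1225·116
1 = −1225·5102 + 2507·2493
1 = 2507·28003 − 13760·5102
So 5102·(-13760) ≡ 1 (mod 28003), giving 5102⁻¹ ≡ 14243.
x ≡ 5102⁻¹·18709 ≡ 14243·18709 ≡ 23742 (mod 28003).

23742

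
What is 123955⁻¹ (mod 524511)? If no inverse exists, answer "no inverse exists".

Compute gcd(123955, 524511):
524511 = 4·123955 + 28691
123955 = 4·28691 + 9191
28691 = 3·9191 + 1118
9191 = 8·1118 + 247
1118 = 4·247 + 130
247 = 1·130 + 117
130 = 1·117 + 13
117 = 9·13 + 0
The gcd is 13, not 1, hence no inverse exists.

no inverse exists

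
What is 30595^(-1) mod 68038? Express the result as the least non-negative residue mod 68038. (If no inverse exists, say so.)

11237

gcd(68038, 30595) by repeated division:
68038 = 2·30595 + 6848
30595 = 4·6848 + 3203
6848 = 2·3203 + 442
3203 = 7·442 + 109
442 = 4·109 + 6
109 = 18·6 + 1
6 = 6·1 + 0
The gcd is 1. Working backward:
1 = 109 − 18·6
1 = −18·442 + 73·109
1 = 73·3203 − 529·442
1 = −529·6848 + 1131·3203
1 = 1131·30595 − 5053·6848
1 = −5053·68038 + 11237·30595
So 30595·11237 ≡ 1 (mod 68038).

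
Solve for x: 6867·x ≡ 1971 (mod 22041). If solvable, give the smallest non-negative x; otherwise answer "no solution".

501

First find gcd(6867, 22041):
22041 = 3×6867 + 1440
6867 = 4×1440 + 1107
1440 = 1×1107 + 333
1107 = 3×333 + 108
333 = 3×108 + 9
108 = 12×9 + 0
gcd = 9 and 9 | 1971, so solutions exist. Divide through by 9: 763x ≡ 219 (mod 2449).
Now find 763⁻¹ mod 2449:
2449 = 3*763 + 160
763 = 4*160 + 123
160 = 1*123 + 37
123 = 3*37 + 12
37 = 3*12 + 1
12 = 12*1 + 0
Back-substitute:
1 = 37 − 3·12
1 = −3·123 + 10·37
1 = 10·160 − 13·123
1 = −13·763 + 62·160
1 = 62·2449 − 199·763
So 763·(-199) ≡ 1 (mod 2449), i.e. 763⁻¹ ≡ 2250.
Then x ≡ 2250·219 ≡ 501 (mod 2449); the smallest non-negative solution is x = 501.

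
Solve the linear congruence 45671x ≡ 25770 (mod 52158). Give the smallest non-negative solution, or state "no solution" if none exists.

First find gcd(45671, 52158):
52158 = 1·45671 + 6487
45671 = 7·6487 + 262
6487 = 24·262 + 199
262 = 1·199 + 63
199 = 3·63 + 10
63 = 6·10 + 3
10 = 3·3 + 1
3 = 3·1 + 0
gcd = 1, so a unique solution mod 52158 exists.
Back-substitute for the Bézout coefficients:
1 = 10 − 3·3
1 = −3·63 + 19·10
1 = 19·199 − 60·63
1 = −60·262 + 79·199
1 = 79·6487 − 1956·262
1 = −1956·45671 + 13771·6487
1 = 13771·52158 − 15727·45671
So 45671·(-15727) ≡ 1 (mod 52158), giving 45671⁻¹ ≡ 36431.
x ≡ 45671⁻¹·25770 ≡ 36431·25770 ≡ 35028 (mod 52158).

35028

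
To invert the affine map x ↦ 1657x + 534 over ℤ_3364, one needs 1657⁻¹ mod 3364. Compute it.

2893

Apply the Euclidean algorithm to 3364 and 1657:
3364 = 2·1657 + 50
1657 = 33·50 + 7
50 = 7·7 + 1
7 = 7·1 + 0
gcd = 1, so the inverse exists. Back-substitute:
1 = 50 − 7·7
1 = −7·1657 + 232·50
1 = 232·3364 − 471·1657
So 1657·(-471) ≡ 1 (mod 3364), and -471 ≡ 2893 (mod 3364).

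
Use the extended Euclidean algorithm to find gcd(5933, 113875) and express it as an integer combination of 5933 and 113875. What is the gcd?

Euclidean algorithm:
113875 = 19·5933 + 1148
5933 = 5·1148 + 193
1148 = 5·193 + 183
193 = 1·183 + 10
183 = 18·10 + 3
10 = 3·3 + 1
3 = 3·1 + 0
gcd(5933, 113875) = 1.
Express as a combination:
1 = 10 − 3·3
1 = −3·183 + 55·10
1 = 55·193 − 58·183
1 = −58·1148 + 345·193
1 = 345·5933 − 1783·1148
1 = −1783·113875 + 34222·5933
So 1 = (-1783)·113875 + (34222)·5933.

1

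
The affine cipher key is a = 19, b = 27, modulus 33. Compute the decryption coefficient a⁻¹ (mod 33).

Extended Euclidean algorithm:
33 = 1*19 + 14
19 = 1*14 + 5
14 = 2*5 + 4
5 = 1*4 + 1
4 = 4*1 + 0
gcd = 1, so the inverse exists. Back-substitute:
1 = 5 − 4
1 = −14 + 3·5
1 = 3·19 − 4·14
1 = −4·33 + 7·19
So 19·7 ≡ 1 (mod 33).

7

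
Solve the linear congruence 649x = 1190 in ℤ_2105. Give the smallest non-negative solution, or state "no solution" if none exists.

910

First find gcd(649, 2105):
2105 = 3*649 + 158
649 = 4*158 + 17
158 = 9*17 + 5
17 = 3*5 + 2
5 = 2*2 + 1
2 = 2*1 + 0
gcd = 1, so a unique solution mod 2105 exists.
Back-substitute for the Bézout coefficients:
1 = 5 − 2·2
1 = −2·17 + 7·5
1 = 7·158 − 65·17
1 = −65·649 + 267·158
1 = 267·2105 − 866·649
So 649·(-866) ≡ 1 (mod 2105), giving 649⁻¹ ≡ 1239.
x ≡ 649⁻¹·1190 ≡ 1239·1190 ≡ 910 (mod 2105).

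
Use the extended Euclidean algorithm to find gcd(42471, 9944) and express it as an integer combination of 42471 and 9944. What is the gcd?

11

Repeated division:
42471 = 4·9944 + 2695
9944 = 3·2695 + 1859
2695 = 1·1859 + 836
1859 = 2·836 + 187
836 = 4·187 + 88
187 = 2·88 + 11
88 = 8·11 + 0
gcd(42471, 9944) = 11.
Back-substituting:
11 = 187 − 2·88
11 = −2·836 + 9·187
11 = 9·1859 − 20·836
11 = −20·2695 + 29·1859
11 = 29·9944 − 107·2695
11 = −107·42471 + 457·9944
So 11 = (-107)·42471 + (457)·9944.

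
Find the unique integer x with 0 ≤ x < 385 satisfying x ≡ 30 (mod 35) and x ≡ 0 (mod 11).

Write x = 30 + 35·k. Then 35·k ≡ 0 − 30 ≡ 3 (mod 11).
Need 35⁻¹ mod 11. Extended Euclid on (11, 2):
11 = 5*2 + 1
2 = 2*1 + 0
Back-substitute:
1 = 11 − 5·2
35⁻¹ ≡ 6 (mod 11), so k ≡ 6·3 ≡ 7 (mod 11).
x = 30 + 35·7 = 275.

275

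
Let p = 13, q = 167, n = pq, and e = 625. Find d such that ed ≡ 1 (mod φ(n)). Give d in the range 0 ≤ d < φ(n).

φ(n) = (p−1)(q−1) = 12·166 = 1992.
Need d with 625·d ≡ 1 (mod 1992). Apply the extended Euclidean algorithm:
1992 = 3*625 + 117
625 = 5*117 + 40
117 = 2*40 + 37
40 = 1*37 + 3
37 = 12*3 + 1
3 = 3*1 + 0
Back-substitute:
1 = 37 − 12·3
1 = −12·40 + 13·37
1 = 13·117 − 38·40
1 = −38·625 + 203·117
1 = 203·1992 − 647·625
So 625·(-647) ≡ 1 (mod 1992), hence d ≡ -647 ≡ 1345 (mod 1992).

1345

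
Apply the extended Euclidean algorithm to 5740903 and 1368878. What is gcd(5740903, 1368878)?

Repeated division:
5740903 = 4*1368878 + 265391
1368878 = 5*265391 + 41923
265391 = 6*41923 + 13853
41923 = 3*13853 + 364
13853 = 38*364 + 21
364 = 17*21 + 7
21 = 3*7 + 0
gcd(5740903, 1368878) = 7.
Back-substituting:
7 = 364 − 17·21
7 = −17·13853 + 647·364
7 = 647·41923 − 1958·13853
7 = −1958·265391 + 12395·41923
7 = 12395·1368878 − 63933·265391
7 = −63933·5740903 + 268127·1368878
So 7 = (-63933)·5740903 + (268127)·1368878.

7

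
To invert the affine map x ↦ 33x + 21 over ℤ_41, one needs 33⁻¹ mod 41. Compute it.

Apply the Euclidean algorithm to 41 and 33:
41 = 1·33 + 8
33 = 4·8 + 1
8 = 8·1 + 0
gcd = 1, so the inverse exists. Back-substitute:
1 = 33 − 4·8
1 = −4·41 + 5·33
So 33·5 ≡ 1 (mod 41).

5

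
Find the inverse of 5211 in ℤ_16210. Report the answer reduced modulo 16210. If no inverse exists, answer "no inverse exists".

Apply the Euclidean algorithm to 16210 and 5211:
16210 = 3×5211 + 577
5211 = 9×577 + 18
577 = 32×18 + 1
18 = 18×1 + 0
The gcd is 1. Working backward:
1 = 577 − 32·18
1 = −32·5211 + 289·577
1 = 289·16210 − 899·5211
Hence 5211⁻¹ ≡ -899 ≡ 15311 (mod 16210).

15311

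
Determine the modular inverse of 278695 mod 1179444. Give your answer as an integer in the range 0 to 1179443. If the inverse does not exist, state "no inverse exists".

29311

gcd(1179444, 278695) by repeated division:
1179444 = 4·278695 + 64664
278695 = 4·64664 + 20039
64664 = 3·20039 + 4547
20039 = 4·4547 + 1851
4547 = 2·1851 + 845
1851 = 2·845 + 161
845 = 5·161 + 40
161 = 4·40 + 1
40 = 40·1 + 0
gcd = 1, so the inverse exists. Back-substitute:
1 = 161 − 4·40
1 = −4·845 + 21·161
1 = 21·1851 − 46·845
1 = −46·4547 + 113·1851
1 = 113·20039 − 498·4547
1 = −498·64664 + 1607·20039
1 = 1607·278695 − 6926·64664
1 = −6926·1179444 + 29311·278695
So 278695·29311 ≡ 1 (mod 1179444).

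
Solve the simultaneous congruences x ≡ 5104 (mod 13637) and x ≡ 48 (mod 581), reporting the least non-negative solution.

Write x = 5104 + 13637·k. Then 13637·k ≡ 48 − 5104 ≡ 173 (mod 581).
Need 13637⁻¹ mod 581. Extended Euclid on (581, 274):
581 = 2×274 + 33
274 = 8×33 + 10
33 = 3×10 + 3
10 = 3×3 + 1
3 = 3×1 + 0
Back-substitute:
1 = 10 − 3·3
1 = −3·33 + 10·10
1 = 10·274 − 83·33
1 = −83·581 + 176·274
13637⁻¹ ≡ 176 (mod 581), so k ≡ 176·173 ≡ 236 (mod 581).
x = 5104 + 13637·236 = 3223436.

3223436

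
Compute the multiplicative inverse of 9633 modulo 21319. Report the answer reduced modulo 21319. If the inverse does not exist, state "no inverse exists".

gcd(21319, 9633) by repeated division:
21319 = 2·9633 + 2053
9633 = 4·2053 + 1421
2053 = 1·1421 + 632
1421 = 2·632 + 157
632 = 4·157 + 4
157 = 39·4 + 1
4 = 4·1 + 0
The gcd is 1. Working backward:
1 = 157 − 39·4
1 = −39·632 + 157·157
1 = 157·1421 − 353·632
1 = −353·2053 + 510·1421
1 = 510·9633 − 2393·2053
1 = −2393·21319 + 5296·9633
So 9633·5296 ≡ 1 (mod 21319).

5296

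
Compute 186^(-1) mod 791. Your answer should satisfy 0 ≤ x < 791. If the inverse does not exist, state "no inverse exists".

387

gcd(791, 186) by repeated division:
791 = 4×186 + 47
186 = 3×47 + 45
47 = 1×45 + 2
45 = 22×2 + 1
2 = 2×1 + 0
Since gcd(186, 791) = 1, back-substitute to write 1 as a combination:
1 = 45 − 22·2
1 = −22·47 + 23·45
1 = 23·186 − 91·47
1 = −91·791 + 387·186
So 186·387 ≡ 1 (mod 791).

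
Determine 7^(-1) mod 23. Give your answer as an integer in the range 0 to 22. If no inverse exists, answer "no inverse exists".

Extended Euclidean algorithm:
23 = 3×7 + 2
7 = 3×2 + 1
2 = 2×1 + 0
Since gcd(7, 23) = 1, back-substitute to write 1 as a combination:
1 = 7 − 3·2
1 = −3·23 + 10·7
So 7·10 ≡ 1 (mod 23).

10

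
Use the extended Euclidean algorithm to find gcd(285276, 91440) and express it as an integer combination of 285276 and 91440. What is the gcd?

Euclidean algorithm:
285276 = 3*91440 + 10956
91440 = 8*10956 + 3792
10956 = 2*3792 + 3372
3792 = 1*3372 + 420
3372 = 8*420 + 12
420 = 35*12 + 0
gcd(285276, 91440) = 12.
Working backward:
12 = 3372 − 8·420
12 = −8·3792 + 9·3372
12 = 9·10956 − 26·3792
12 = −26·91440 + 217·10956
12 = 217·285276 − 677·91440
So 12 = (217)·285276 + (-677)·91440.

12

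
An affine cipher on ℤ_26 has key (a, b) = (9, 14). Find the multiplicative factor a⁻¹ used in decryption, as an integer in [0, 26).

3

Run Euclid on (26, 9):
26 = 2·9 + 8
9 = 1·8 + 1
8 = 8·1 + 0
gcd = 1, so the inverse exists. Back-substitute:
1 = 9 − 8
1 = −26 + 3·9
So 9·3 ≡ 1 (mod 26).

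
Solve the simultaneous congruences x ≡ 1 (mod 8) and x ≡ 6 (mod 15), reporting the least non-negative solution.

Write x = 1 + 8·k. Then 8·k ≡ 6 − 1 ≡ 5 (mod 15).
Need 8⁻¹ mod 15. Extended Euclid on (15, 8):
15 = 1×8 + 7
8 = 1×7 + 1
7 = 7×1 + 0
Back-substitute:
1 = 8 − 7
1 = −15 + 2·8
8⁻¹ ≡ 2 (mod 15), so k ≡ 2·5 ≡ 10 (mod 15).
x = 1 + 8·10 = 81.

81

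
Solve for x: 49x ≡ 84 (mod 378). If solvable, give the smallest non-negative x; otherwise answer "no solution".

First find gcd(49, 378):
378 = 7×49 + 35
49 = 1×35 + 14
35 = 2×14 + 7
14 = 2×7 + 0
gcd = 7 and 7 | 84, so solutions exist. Divide through by 7: 7x ≡ 12 (mod 54).
Now find 7⁻¹ mod 54:
54 = 7×7 + 5
7 = 1×5 + 2
5 = 2×2 + 1
2 = 2×1 + 0
Back-substitute:
1 = 5 − 2·2
1 = −2·7 + 3·5
1 = 3·54 − 23·7
So 7·(-23) ≡ 1 (mod 54), i.e. 7⁻¹ ≡ 31.
Then x ≡ 31·12 ≡ 48 (mod 54); the smallest non-negative solution is x = 48.

48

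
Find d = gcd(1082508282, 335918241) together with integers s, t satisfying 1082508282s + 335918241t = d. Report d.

9

Euclidean algorithm:
1082508282 = 3·335918241 + 74753559
335918241 = 4·74753559 + 36904005
74753559 = 2·36904005 + 945549
36904005 = 39·945549 + 27594
945549 = 34·27594 + 7353
27594 = 3·7353 + 5535
7353 = 1·5535 + 1818
5535 = 3·1818 + 81
1818 = 22·81 + 36
81 = 2·36 + 9
36 = 4·9 + 0
gcd(1082508282, 335918241) = 9.
Express as a combination:
9 = 81 − 2·36
9 = −2·1818 + 45·81
9 = 45·5535 − 137·1818
9 = −137·7353 + 182·5535
9 = 182·27594 − 683·7353
9 = −683·945549 + 23404·27594
9 = 23404·36904005 − 913439·945549
9 = −913439·74753559 + 1850282·36904005
9 = 1850282·335918241 − 8314567·74753559
9 = −8314567·1082508282 + 26793983·335918241
So 9 = (-8314567)·1082508282 + (26793983)·335918241.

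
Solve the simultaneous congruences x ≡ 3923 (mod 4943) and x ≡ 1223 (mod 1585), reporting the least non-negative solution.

Write x = 3923 + 4943·k. Then 4943·k ≡ 1223 − 3923 ≡ 470 (mod 1585).
Need 4943⁻¹ mod 1585. Extended Euclid on (1585, 188):
1585 = 8×188 + 81
188 = 2×81 + 26
81 = 3×26 + 3
26 = 8×3 + 2
3 = 1×2 + 1
2 = 2×1 + 0
Back-substitute:
1 = 3 − 2
1 = −26 + 9·3
1 = 9·81 − 28·26
1 = −28·188 + 65·81
1 = 65·1585 − 548·188
4943⁻¹ ≡ 1037 (mod 1585), so k ≡ 1037·470 ≡ 795 (mod 1585).
x = 3923 + 4943·795 = 3933608.

3933608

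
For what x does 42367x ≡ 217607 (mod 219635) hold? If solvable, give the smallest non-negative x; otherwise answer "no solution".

14531

First find gcd(42367, 219635):
219635 = 5·42367 + 7800
42367 = 5·7800 + 3367
7800 = 2·3367 + 1066
3367 = 3·1066 + 169
1066 = 6·169 + 52
169 = 3·52 + 13
52 = 4·13 + 0
gcd = 13 and 13 | 217607, so solutions exist. Divide through by 13: 3259x ≡ 16739 (mod 16895).
Now find 3259⁻¹ mod 16895:
16895 = 5*3259 + 600
3259 = 5*600 + 259
600 = 2*259 + 82
259 = 3*82 + 13
82 = 6*13 + 4
13 = 3*4 + 1
4 = 4*1 + 0
Back-substitute:
1 = 13 − 3·4
1 = −3·82 + 19·13
1 = 19·259 − 60·82
1 = −60·600 + 139·259
1 = 139·3259 − 755·600
1 = −755·16895 + 3914·3259
So 3259⁻¹ ≡ 3914 (mod 16895).
Then x ≡ 3914·16739 ≡ 14531 (mod 16895); the smallest non-negative solution is x = 14531.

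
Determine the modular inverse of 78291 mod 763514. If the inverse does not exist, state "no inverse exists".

gcd(763514, 78291) by repeated division:
763514 = 9×78291 + 58895
78291 = 1×58895 + 19396
58895 = 3×19396 + 707
19396 = 27×707 + 307
707 = 2×307 + 93
307 = 3×93 + 28
93 = 3×28 + 9
28 = 3×9 + 1
9 = 9×1 + 0
gcd = 1, so the inverse exists. Back-substitute:
1 = 28 − 3·9
1 = −3·93 + 10·28
1 = 10·307 − 33·93
1 = −33·707 + 76·307
1 = 76·19396 − 2085·707
1 = −2085·58895 + 6331·19396
1 = 6331·78291 − 8416·58895
1 = −8416·763514 + 82075·78291
So 78291·82075 ≡ 1 (mod 763514).

82075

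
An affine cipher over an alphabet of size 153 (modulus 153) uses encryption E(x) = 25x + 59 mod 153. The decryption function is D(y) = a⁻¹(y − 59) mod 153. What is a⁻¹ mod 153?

gcd(153, 25) by repeated division:
153 = 6·25 + 3
25 = 8·3 + 1
3 = 3·1 + 0
gcd = 1, so the inverse exists. Back-substitute:
1 = 25 − 8·3
1 = −8·153 + 49·25
So 25·49 ≡ 1 (mod 153).

49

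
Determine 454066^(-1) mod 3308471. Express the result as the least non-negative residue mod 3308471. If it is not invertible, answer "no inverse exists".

Apply the Euclidean algorithm to 3308471 and 454066:
3308471 = 7·454066 + 130009
454066 = 3·130009 + 64039
130009 = 2·64039 + 1931
64039 = 33·1931 + 316
1931 = 6·316 + 35
316 = 9·35 + 1
35 = 35·1 + 0
The gcd is 1. Working backward:
1 = 316 − 9·35
1 = −9·1931 + 55·316
1 = 55·64039 − 1824·1931
1 = −1824·130009 + 3703·64039
1 = 3703·454066 − 12933·130009
1 = −12933·3308471 + 94234·454066
So 454066·94234 ≡ 1 (mod 3308471).

94234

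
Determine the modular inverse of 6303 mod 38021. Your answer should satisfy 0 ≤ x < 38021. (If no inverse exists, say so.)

Extended Euclidean algorithm:
38021 = 6×6303 + 203
6303 = 31×203 + 10
203 = 20×10 + 3
10 = 3×3 + 1
3 = 3×1 + 0
The gcd is 1. Working backward:
1 = 10 − 3·3
1 = −3·203 + 61·10
1 = 61·6303 − 1894·203
1 = −1894·38021 + 11425·6303
So 6303·11425 ≡ 1 (mod 38021).

11425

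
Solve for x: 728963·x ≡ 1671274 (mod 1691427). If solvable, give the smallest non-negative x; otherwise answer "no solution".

617669

First find gcd(728963, 1691427):
1691427 = 2·728963 + 233501
728963 = 3·233501 + 28460
233501 = 8·28460 + 5821
28460 = 4·5821 + 5176
5821 = 1·5176 + 645
5176 = 8·645 + 16
645 = 40·16 + 5
16 = 3·5 + 1
5 = 5·1 + 0
gcd = 1, so a unique solution mod 1691427 exists.
Back-substitute for the Bézout coefficients:
1 = 16 − 3·5
1 = −3·645 + 121·16
1 = 121·5176 − 971·645
1 = −971·5821 + 1092·5176
1 = 1092·28460 − 5339·5821
1 = −5339·233501 + 43804·28460
1 = 43804·728963 − 136751·233501
1 = −136751·1691427 + 317306·728963
So 728963·(317306) ≡ 1 (mod 1691427), giving 728963⁻¹ ≡ 317306.
x ≡ 728963⁻¹·1671274 ≡ 317306·1671274 ≡ 617669 (mod 1691427).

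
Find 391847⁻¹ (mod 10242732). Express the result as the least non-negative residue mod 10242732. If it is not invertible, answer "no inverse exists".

gcd(10242732, 391847) by repeated division:
10242732 = 26×391847 + 54710
391847 = 7×54710 + 8877
54710 = 6×8877 + 1448
8877 = 6×1448 + 189
1448 = 7×189 + 125
189 = 1×125 + 64
125 = 1×64 + 61
64 = 1×61 + 3
61 = 20×3 + 1
3 = 3×1 + 0
gcd = 1, so the inverse exists. Back-substitute:
1 = 61 − 20·3
1 = −20·64 + 21·61
1 = 21·125 − 41·64
1 = −41·189 + 62·125
1 = 62·1448 − 475·189
1 = −475·8877 + 2912·1448
1 = 2912·54710 − 17947·8877
1 = −17947·391847 + 128541·54710
1 = 128541·10242732 − 3360013·391847
Hence 391847⁻¹ ≡ -3360013 ≡ 6882719 (mod 10242732).

6882719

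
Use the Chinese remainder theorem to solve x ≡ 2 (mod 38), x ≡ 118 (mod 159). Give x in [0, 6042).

Write x = 2 + 38·k. Then 38·k ≡ 118 − 2 ≡ 116 (mod 159).
Need 38⁻¹ mod 159. Extended Euclid on (159, 38):
159 = 4·38 + 7
38 = 5·7 + 3
7 = 2·3 + 1
3 = 3·1 + 0
Back-substitute:
1 = 7 − 2·3
1 = −2·38 + 11·7
1 = 11·159 − 46·38
38⁻¹ ≡ 113 (mod 159), so k ≡ 113·116 ≡ 70 (mod 159).
x = 2 + 38·70 = 2662.

2662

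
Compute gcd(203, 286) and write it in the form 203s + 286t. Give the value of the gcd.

1

Apply Euclid's algorithm to 286 and 203:
286 = 1×203 + 83
203 = 2×83 + 37
83 = 2×37 + 9
37 = 4×9 + 1
9 = 9×1 + 0
gcd(203, 286) = 1.
Express as a combination:
1 = 37 − 4·9
1 = −4·83 + 9·37
1 = 9·203 − 22·83
1 = −22·286 + 31·203
So 1 = (-22)·286 + (31)·203.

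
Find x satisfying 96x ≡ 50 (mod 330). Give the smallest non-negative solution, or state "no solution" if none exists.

no solution

gcd(96, 330):
330 = 3×96 + 42
96 = 2×42 + 12
42 = 3×12 + 6
12 = 2×6 + 0
gcd = 6, but 6 ∤ 50, so the congruence has no solution.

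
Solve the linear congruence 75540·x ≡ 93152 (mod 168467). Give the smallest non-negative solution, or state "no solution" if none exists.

First find gcd(75540, 168467):
168467 = 2·75540 + 17387
75540 = 4·17387 + 5992
17387 = 2·5992 + 5403
5992 = 1·5403 + 589
5403 = 9·589 + 102
589 = 5·102 + 79
102 = 1·79 + 23
79 = 3·23 + 10
23 = 2·10 + 3
10 = 3·3 + 1
3 = 3·1 + 0
gcd = 1, so a unique solution mod 168467 exists.
Back-substitute for the Bézout coefficients:
1 = 10 − 3·3
1 = −3·23 + 7·10
1 = 7·79 − 24·23
1 = −24·102 + 31·79
1 = 31·589 − 179·102
1 = −179·5403 + 1642·589
1 = 1642·5992 − 1821·5403
1 = −1821·17387 + 5284·5992
1 = 5284·75540 − 22957·17387
1 = −22957·168467 + 51198·75540
So 75540·(51198) ≡ 1 (mod 168467), giving 75540⁻¹ ≡ 51198.
x ≡ 75540⁻¹·93152 ≡ 51198·93152 ≡ 63793 (mod 168467).

63793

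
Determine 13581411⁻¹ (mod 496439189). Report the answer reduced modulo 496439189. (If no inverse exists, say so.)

Apply the Euclidean algorithm to 496439189 and 13581411:
496439189 = 36*13581411 + 7508393
13581411 = 1*7508393 + 6073018
7508393 = 1*6073018 + 1435375
6073018 = 4*1435375 + 331518
1435375 = 4*331518 + 109303
331518 = 3*109303 + 3609
109303 = 30*3609 + 1033
3609 = 3*1033 + 510
1033 = 2*510 + 13
510 = 39*13 + 3
13 = 4*3 + 1
3 = 3*1 + 0
The gcd is 1. Working backward:
1 = 13 − 4·3
1 = −4·510 + 157·13
1 = 157·1033 − 318·510
1 = −318·3609 + 1111·1033
1 = 1111·109303 − 33648·3609
1 = −33648·331518 + 102055·109303
1 = 102055·1435375 − 441868·331518
1 = −441868·6073018 + 1869527·1435375
1 = 1869527·7508393 − 2311395·6073018
1 = −2311395·13581411 + 4180922·7508393
1 = 4180922·496439189 − 152824587·13581411
So 13581411·(-152824587) ≡ 1 (mod 496439189), and -152824587 ≡ 343614602 (mod 496439189).

343614602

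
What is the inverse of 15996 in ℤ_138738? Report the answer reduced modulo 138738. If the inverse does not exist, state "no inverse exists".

Euclidean algorithm on 138738, 15996:
138738 = 8×15996 + 10770
15996 = 1×10770 + 5226
10770 = 2×5226 + 318
5226 = 16×318 + 138
318 = 2×138 + 42
138 = 3×42 + 12
42 = 3×12 + 6
12 = 2×6 + 0
gcd(15996, 138738) = 6 ≠ 1, so 15996 has no multiplicative inverse modulo 138738.

no inverse exists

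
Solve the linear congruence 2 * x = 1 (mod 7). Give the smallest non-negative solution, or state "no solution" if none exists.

First find gcd(2, 7):
7 = 3×2 + 1
2 = 2×1 + 0
gcd = 1, so a unique solution mod 7 exists.
Back-substitute for the Bézout coefficients:
1 = 7 − 3·2
So 2·(-3) ≡ 1 (mod 7), giving 2⁻¹ ≡ 4.
x ≡ 2⁻¹·1 ≡ 4·1 ≡ 4 (mod 7).

4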